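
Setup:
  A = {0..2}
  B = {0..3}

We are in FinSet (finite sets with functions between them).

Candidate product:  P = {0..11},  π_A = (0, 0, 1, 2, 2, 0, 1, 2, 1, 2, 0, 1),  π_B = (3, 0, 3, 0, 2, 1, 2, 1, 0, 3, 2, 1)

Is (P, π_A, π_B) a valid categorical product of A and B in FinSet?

|A|·|B| = 3·4 = 12;  |P| = 12
Check the pairing map k ↦ (π_A(k), π_B(k)):
  0 : (0,3)
  1 : (0,0)
  2 : (1,3)
  3 : (2,0)
  4 : (2,2)
  5 : (0,1)
  6 : (1,2)
  7 : (2,1)
  8 : (1,0)
  9 : (2,3)
  10 : (0,2)
  11 : (1,1)
distinct pairs in image: 12 / 12 needed
  → bijection onto A×B; projections well-typed.

Answer: VALID PRODUCT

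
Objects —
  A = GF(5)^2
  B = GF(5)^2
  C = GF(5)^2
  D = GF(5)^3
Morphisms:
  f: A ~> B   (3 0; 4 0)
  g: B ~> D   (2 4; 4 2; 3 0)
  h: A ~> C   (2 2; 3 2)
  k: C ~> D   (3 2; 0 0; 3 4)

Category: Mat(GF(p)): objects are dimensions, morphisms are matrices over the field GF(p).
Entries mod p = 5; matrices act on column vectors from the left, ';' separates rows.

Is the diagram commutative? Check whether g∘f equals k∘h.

Along f;g (path 1):
  e0=[1,0] f~>[3,4] g~>[2,0,4]
  e1=[0,1] f~>[0,0] g~>[0,0,0]
  ⟦path⟧₁ = (2 0; 0 0; 4 0)
Along h;k (path 2):
  e0=[1,0] h~>[2,3] k~>[2,0,3]
  e1=[0,1] h~>[2,2] k~>[0,0,4]
  ⟦path⟧₂ = (2 0; 0 0; 3 4)
Equal? distinct morphisms ✗

Answer: DOES NOT COMMUTE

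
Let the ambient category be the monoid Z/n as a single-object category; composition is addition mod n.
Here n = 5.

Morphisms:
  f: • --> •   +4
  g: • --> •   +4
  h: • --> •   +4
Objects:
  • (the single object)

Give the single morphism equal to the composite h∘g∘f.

  0 +4≡4 +4≡3 +4≡2  (mod 5)
composite: +2

Answer: +2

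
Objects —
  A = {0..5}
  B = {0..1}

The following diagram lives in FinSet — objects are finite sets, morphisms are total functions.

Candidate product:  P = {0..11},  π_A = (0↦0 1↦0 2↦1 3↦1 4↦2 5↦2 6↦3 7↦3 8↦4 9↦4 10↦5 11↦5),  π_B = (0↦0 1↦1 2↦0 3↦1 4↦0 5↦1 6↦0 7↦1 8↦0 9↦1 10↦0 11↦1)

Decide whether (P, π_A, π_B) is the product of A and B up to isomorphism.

|A|·|B| = 6·2 = 12;  |P| = 12
Check the pairing map k ↦ (π_A(k), π_B(k)):
  0 ↦ (0,0)
  1 ↦ (0,1)
  2 ↦ (1,0)
  3 ↦ (1,1)
  4 ↦ (2,0)
  5 ↦ (2,1)
  6 ↦ (3,0)
  7 ↦ (3,1)
  8 ↦ (4,0)
  9 ↦ (4,1)
  10 ↦ (5,0)
  11 ↦ (5,1)
distinct pairs in image: 12 / 12 needed
  → bijection onto A×B; projections well-typed.

Answer: VALID PRODUCT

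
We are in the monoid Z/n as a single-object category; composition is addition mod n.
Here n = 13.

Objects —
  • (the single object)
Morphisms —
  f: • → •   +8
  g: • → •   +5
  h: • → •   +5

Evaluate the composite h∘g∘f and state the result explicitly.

  0 +8≡8 +5≡0 +5≡5  (mod 13)
⟦path⟧: +5

Answer: +5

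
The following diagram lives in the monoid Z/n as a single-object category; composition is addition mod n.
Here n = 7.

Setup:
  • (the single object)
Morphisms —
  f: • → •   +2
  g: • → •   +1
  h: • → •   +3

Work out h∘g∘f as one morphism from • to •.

Answer: +6

Derivation:
  0 +2≡2 +1≡3 +3≡6  (mod 7)
⟦path⟧: +6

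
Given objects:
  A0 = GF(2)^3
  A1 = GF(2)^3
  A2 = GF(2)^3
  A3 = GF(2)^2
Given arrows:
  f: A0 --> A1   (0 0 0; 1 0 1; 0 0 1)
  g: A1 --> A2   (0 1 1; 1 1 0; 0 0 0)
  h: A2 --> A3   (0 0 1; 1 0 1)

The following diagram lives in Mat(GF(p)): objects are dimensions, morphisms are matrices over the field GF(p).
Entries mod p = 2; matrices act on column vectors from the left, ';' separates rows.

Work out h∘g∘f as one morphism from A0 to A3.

Answer: (0 0 0; 1 0 0)

Trace:
  e0=⟨1,0,0⟩ f-->⟨0,1,0⟩ g-->⟨1,1,0⟩ h-->⟨0,1⟩
  e1=⟨0,1,0⟩ f-->⟨0,0,0⟩ g-->⟨0,0,0⟩ h-->⟨0,0⟩
  e2=⟨0,0,1⟩ f-->⟨0,1,1⟩ g-->⟨0,1,0⟩ h-->⟨0,0⟩
result: (0 0 0; 1 0 0)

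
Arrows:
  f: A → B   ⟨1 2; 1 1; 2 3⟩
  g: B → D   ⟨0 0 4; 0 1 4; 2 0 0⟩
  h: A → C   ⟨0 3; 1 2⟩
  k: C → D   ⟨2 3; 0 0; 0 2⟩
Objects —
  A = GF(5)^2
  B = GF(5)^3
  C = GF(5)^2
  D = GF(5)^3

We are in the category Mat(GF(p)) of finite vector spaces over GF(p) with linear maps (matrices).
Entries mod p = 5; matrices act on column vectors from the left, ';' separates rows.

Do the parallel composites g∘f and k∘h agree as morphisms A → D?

Answer: DOES NOT COMMUTE

Work:
1) trace f;g:
  e0=[1,0] f→[1,1,2] g→[3,4,2]
  e1=[0,1] f→[2,1,3] g→[2,3,4]
  ⟦path⟧₁ = ⟨3 2; 4 3; 2 4⟩
2) trace h;k:
  e0=[1,0] h→[0,1] k→[3,0,2]
  e1=[0,1] h→[3,2] k→[2,0,4]
  ⟦path⟧₂ = ⟨3 2; 0 0; 2 4⟩
Equal? NO — does not commute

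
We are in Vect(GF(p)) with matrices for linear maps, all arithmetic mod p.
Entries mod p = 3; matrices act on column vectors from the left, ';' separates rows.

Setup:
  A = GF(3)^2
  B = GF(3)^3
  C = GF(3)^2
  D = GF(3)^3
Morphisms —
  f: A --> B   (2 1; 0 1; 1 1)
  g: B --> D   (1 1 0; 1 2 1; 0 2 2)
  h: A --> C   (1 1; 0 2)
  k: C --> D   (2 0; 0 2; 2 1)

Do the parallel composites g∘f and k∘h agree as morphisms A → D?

1) trace f;g:
  e0=(1,0) f-->(2,0,1) g-->(2,0,2)
  e1=(0,1) f-->(1,1,1) g-->(2,1,1)
  ⟦path⟧₁ = (2 2; 0 1; 2 1)
2) trace h;k:
  e0=(1,0) h-->(1,0) k-->(2,0,2)
  e1=(0,1) h-->(1,2) k-->(2,1,1)
  ⟦path⟧₂ = (2 2; 0 1; 2 1)
Equal? equal; square commutes

Answer: COMMUTES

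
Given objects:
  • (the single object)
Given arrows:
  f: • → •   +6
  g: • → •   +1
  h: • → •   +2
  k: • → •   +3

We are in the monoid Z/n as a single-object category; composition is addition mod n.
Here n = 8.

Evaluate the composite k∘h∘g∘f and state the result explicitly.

  0 +6≡6 +1≡7 +2≡1 +3≡4  (mod 8)
result: +4

Answer: +4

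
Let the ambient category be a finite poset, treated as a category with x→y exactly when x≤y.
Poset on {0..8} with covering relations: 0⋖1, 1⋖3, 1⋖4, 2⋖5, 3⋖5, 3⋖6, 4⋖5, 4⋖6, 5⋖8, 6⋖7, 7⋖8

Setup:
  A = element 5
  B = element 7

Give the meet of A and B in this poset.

Answer: NO MEET EXISTS

Work:
Common predecessors of 5,7: {0,1,3,4}
  maximal lower bounds 3 and 4 are incomparable: neither 3⊑4 nor 4⊑3
→ no greatest lower bound exists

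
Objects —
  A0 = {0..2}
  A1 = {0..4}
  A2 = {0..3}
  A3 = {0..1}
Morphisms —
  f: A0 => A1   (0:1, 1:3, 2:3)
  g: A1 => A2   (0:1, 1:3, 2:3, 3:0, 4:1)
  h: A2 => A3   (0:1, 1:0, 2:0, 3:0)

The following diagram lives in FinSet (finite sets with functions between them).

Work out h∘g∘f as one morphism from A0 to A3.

  0 f=>1 g=>3 h=>0
  1 f=>3 g=>0 h=>1
  2 f=>3 g=>0 h=>1
⟦path⟧: (0:0, 1:1, 2:1)

Answer: (0:0, 1:1, 2:1)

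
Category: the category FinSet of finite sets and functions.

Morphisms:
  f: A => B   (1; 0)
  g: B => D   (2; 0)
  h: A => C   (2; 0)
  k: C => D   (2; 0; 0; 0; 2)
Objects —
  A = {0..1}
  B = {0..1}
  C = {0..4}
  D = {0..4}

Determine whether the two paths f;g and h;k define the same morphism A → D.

Path 1 = f;g:
  0 f=>1 g=>0
  1 f=>0 g=>2
  ⟦path⟧₁ = (0; 2)
Path 2 = h;k:
  0 h=>2 k=>0
  1 h=>0 k=>2
  ⟦path⟧₂ = (0; 2)
Equal? equal; square commutes

Answer: COMMUTES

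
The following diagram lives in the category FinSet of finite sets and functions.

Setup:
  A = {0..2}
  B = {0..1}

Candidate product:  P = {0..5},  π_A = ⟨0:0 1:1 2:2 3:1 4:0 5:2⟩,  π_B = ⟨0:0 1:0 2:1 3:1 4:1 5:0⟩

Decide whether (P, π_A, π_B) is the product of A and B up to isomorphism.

|A|·|B| = 3·2 = 6;  |P| = 6
Check the pairing map k ↦ (π_A(k), π_B(k)):
  0 : (0,0)
  1 : (1,0)
  2 : (2,1)
  3 : (1,1)
  4 : (0,1)
  5 : (2,0)
distinct pairs in image: 6 / 6 needed
  → bijection onto A×B; projections well-typed.

Answer: VALID PRODUCT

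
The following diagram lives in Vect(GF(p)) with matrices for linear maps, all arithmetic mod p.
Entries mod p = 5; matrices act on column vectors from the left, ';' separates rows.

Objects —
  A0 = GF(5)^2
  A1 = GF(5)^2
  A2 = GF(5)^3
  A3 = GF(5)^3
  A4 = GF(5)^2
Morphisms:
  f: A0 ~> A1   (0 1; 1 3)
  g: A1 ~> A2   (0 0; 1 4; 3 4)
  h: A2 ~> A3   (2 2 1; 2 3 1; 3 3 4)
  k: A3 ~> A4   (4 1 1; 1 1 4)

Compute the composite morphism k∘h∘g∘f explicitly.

Answer: (2 2; 0 1)

Trace:
  e0=(1,0) f~>(0,1) g~>(0,4,4) h~>(2,1,3) k~>(2,0)
  e1=(0,1) f~>(1,3) g~>(0,3,0) h~>(1,4,4) k~>(2,1)
composite: (2 2; 0 1)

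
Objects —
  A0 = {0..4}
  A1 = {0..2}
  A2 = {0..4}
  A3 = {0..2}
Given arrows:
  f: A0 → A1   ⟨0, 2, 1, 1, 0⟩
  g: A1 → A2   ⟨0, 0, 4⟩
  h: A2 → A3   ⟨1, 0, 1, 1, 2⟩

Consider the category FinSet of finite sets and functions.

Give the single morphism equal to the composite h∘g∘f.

  0 f→0 g→0 h→1
  1 f→2 g→4 h→2
  2 f→1 g→0 h→1
  3 f→1 g→0 h→1
  4 f→0 g→0 h→1
⟦path⟧: ⟨1, 2, 1, 1, 1⟩

Answer: ⟨1, 2, 1, 1, 1⟩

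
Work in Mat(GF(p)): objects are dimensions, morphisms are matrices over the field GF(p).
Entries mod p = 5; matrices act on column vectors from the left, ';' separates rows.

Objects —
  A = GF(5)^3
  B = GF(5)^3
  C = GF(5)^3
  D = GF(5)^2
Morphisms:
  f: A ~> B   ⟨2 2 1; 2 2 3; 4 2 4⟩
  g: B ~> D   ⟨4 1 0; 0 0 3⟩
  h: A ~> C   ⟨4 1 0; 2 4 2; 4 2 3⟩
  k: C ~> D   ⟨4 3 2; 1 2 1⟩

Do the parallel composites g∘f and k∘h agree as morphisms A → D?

Along f;g (path 1):
  e0=[1,0,0] f~>[2,2,4] g~>[0,2]
  e1=[0,1,0] f~>[2,2,2] g~>[0,1]
  e2=[0,0,1] f~>[1,3,4] g~>[2,2]
  composite₁ = ⟨0 0 2; 2 1 2⟩
Along h;k (path 2):
  e0=[1,0,0] h~>[4,2,4] k~>[0,2]
  e1=[0,1,0] h~>[1,4,2] k~>[0,1]
  e2=[0,0,1] h~>[0,2,3] k~>[2,2]
  composite₂ = ⟨0 0 2; 2 1 2⟩
Equal? equal; square commutes

Answer: COMMUTES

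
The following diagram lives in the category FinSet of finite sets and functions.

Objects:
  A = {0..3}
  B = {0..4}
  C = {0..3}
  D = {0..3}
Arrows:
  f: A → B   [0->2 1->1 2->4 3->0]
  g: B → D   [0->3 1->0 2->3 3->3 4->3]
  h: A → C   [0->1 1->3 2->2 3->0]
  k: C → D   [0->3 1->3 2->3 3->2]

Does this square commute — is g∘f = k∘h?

Path 1 = f;g:
  0 f→2 g→3
  1 f→1 g→0
  2 f→4 g→3
  3 f→0 g→3
  result₁ = [0->3 1->0 2->3 3->3]
Path 2 = h;k:
  0 h→1 k→3
  1 h→3 k→2
  2 h→2 k→3
  3 h→0 k→3
  result₂ = [0->3 1->2 2->3 3->3]
Equal? distinct morphisms ✗

Answer: DOES NOT COMMUTE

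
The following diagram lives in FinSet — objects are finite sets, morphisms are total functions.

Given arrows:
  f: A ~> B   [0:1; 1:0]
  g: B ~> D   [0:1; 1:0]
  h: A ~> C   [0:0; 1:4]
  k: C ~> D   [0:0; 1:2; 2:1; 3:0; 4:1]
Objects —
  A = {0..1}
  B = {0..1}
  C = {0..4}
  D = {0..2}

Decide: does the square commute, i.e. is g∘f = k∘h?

1) trace f;g:
  0 f~>1 g~>0
  1 f~>0 g~>1
  result₁ = [0:0; 1:1]
2) trace h;k:
  0 h~>0 k~>0
  1 h~>4 k~>1
  result₂ = [0:0; 1:1]
Equal? YES — commutes

Answer: COMMUTES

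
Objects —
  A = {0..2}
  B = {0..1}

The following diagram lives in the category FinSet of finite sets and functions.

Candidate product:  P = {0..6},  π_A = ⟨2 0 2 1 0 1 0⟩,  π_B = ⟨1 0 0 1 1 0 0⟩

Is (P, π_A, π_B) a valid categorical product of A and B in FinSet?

Answer: NOT A VALID PRODUCT — |P|=7 ≠ |A|·|B|=6

Trace:
|A|·|B| = 3·2 = 6;  |P| = 7
  → cardinalities differ; no bijection possible.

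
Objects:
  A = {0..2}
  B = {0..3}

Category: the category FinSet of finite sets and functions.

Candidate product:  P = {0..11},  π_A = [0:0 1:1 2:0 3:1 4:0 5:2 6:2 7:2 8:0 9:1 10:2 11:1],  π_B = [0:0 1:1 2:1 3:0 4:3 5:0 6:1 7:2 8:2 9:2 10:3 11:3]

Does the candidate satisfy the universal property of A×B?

Answer: VALID PRODUCT

Work:
|A|·|B| = 3·4 = 12;  |P| = 12
Check the pairing map k ↦ (π_A(k), π_B(k)):
  0 : (0,0)
  1 : (1,1)
  2 : (0,1)
  3 : (1,0)
  4 : (0,3)
  5 : (2,0)
  6 : (2,1)
  7 : (2,2)
  8 : (0,2)
  9 : (1,2)
  10 : (2,3)
  11 : (1,3)
distinct pairs in image: 12 / 12 needed
  → bijection onto A×B; projections well-typed.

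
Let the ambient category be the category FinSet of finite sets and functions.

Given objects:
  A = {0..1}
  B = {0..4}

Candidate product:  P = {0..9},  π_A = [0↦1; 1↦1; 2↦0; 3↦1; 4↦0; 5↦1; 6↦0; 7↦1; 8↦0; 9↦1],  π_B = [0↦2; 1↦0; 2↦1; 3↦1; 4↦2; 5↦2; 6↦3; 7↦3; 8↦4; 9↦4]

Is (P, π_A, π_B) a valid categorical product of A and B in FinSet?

|A|·|B| = 2·5 = 10;  |P| = 10
Check the pairing map k ↦ (π_A(k), π_B(k)):
  0 ↦ (1,2)
  1 ↦ (1,0)
  2 ↦ (0,1)
  3 ↦ (1,1)
  4 ↦ (0,2)
  5 ↦ (1,2)  ✗ repeats pair of k=0
  6 ↦ (0,3)
  7 ↦ (1,3)
  8 ↦ (0,4)
  9 ↦ (1,4)
distinct pairs in image: 9 / 10 needed
  → (1,2) hit at k=0 and k=5

Answer: NOT A VALID PRODUCT — duplicate pair at indices 5,0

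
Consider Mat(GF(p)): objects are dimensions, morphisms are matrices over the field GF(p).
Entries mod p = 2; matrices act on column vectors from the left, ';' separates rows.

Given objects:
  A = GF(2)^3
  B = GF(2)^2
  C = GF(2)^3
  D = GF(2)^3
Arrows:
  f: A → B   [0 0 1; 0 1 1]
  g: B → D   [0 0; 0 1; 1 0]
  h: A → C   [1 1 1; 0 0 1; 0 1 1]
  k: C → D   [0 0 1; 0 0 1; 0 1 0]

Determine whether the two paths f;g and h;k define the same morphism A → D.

Answer: DOES NOT COMMUTE

Trace:
1) trace f;g:
  e0=⟨1,0,0⟩ f→⟨0,0⟩ g→⟨0,0,0⟩
  e1=⟨0,1,0⟩ f→⟨0,1⟩ g→⟨0,1,0⟩
  e2=⟨0,0,1⟩ f→⟨1,1⟩ g→⟨0,1,1⟩
  result₁ = [0 0 0; 0 1 1; 0 0 1]
2) trace h;k:
  e0=⟨1,0,0⟩ h→⟨1,0,0⟩ k→⟨0,0,0⟩
  e1=⟨0,1,0⟩ h→⟨1,0,1⟩ k→⟨1,1,0⟩
  e2=⟨0,0,1⟩ h→⟨1,1,1⟩ k→⟨1,1,1⟩
  result₂ = [0 1 1; 0 1 1; 0 0 1]
Equal? distinct morphisms ✗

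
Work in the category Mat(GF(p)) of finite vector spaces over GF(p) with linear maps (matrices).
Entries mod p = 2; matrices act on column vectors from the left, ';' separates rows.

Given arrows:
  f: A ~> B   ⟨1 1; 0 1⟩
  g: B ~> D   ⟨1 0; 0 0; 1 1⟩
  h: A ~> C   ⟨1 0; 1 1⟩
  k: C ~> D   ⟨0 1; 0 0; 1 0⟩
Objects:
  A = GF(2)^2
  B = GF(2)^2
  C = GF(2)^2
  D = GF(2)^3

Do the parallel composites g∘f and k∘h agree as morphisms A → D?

Answer: COMMUTES

Work:
1) trace f;g:
  e0=(1,0) f~>(1,0) g~>(1,0,1)
  e1=(0,1) f~>(1,1) g~>(1,0,0)
  composite₁ = ⟨1 1; 0 0; 1 0⟩
2) trace h;k:
  e0=(1,0) h~>(1,1) k~>(1,0,1)
  e1=(0,1) h~>(0,1) k~>(1,0,0)
  composite₂ = ⟨1 1; 0 0; 1 0⟩
Equal? YES — commutes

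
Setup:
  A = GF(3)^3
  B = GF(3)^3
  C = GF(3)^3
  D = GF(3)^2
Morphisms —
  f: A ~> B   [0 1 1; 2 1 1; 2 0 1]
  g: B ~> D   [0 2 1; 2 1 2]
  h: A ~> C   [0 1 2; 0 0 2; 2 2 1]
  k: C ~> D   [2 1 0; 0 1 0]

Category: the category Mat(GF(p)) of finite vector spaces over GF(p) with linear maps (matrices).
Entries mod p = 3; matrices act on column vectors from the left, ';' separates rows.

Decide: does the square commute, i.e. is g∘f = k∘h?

Answer: COMMUTES

Derivation:
1) trace f;g:
  e0=(1,0,0) f~>(0,2,2) g~>(0,0)
  e1=(0,1,0) f~>(1,1,0) g~>(2,0)
  e2=(0,0,1) f~>(1,1,1) g~>(0,2)
  composite₁ = [0 2 0; 0 0 2]
2) trace h;k:
  e0=(1,0,0) h~>(0,0,2) k~>(0,0)
  e1=(0,1,0) h~>(1,0,2) k~>(2,0)
  e2=(0,0,1) h~>(2,2,1) k~>(0,2)
  composite₂ = [0 2 0; 0 0 2]
Equal? YES — commutes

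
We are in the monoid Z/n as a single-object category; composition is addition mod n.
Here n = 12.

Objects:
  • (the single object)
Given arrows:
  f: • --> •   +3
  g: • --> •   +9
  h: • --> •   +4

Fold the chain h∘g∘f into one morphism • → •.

  0 +3≡3 +9≡0 +4≡4  (mod 12)
composite: +4

Answer: +4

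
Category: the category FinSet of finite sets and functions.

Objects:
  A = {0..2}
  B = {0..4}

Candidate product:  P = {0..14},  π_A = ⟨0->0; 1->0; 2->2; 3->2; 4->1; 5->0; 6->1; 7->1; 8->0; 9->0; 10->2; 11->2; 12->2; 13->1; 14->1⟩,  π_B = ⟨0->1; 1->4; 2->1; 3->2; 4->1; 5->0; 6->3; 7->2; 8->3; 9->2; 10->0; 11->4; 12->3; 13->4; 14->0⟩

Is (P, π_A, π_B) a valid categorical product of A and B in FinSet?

Answer: VALID PRODUCT

Work:
|A|·|B| = 3·5 = 15;  |P| = 15
Check the pairing map k ↦ (π_A(k), π_B(k)):
  0 -> (0,1)
  1 -> (0,4)
  2 -> (2,1)
  3 -> (2,2)
  4 -> (1,1)
  5 -> (0,0)
  6 -> (1,3)
  7 -> (1,2)
  8 -> (0,3)
  9 -> (0,2)
  10 -> (2,0)
  11 -> (2,4)
  12 -> (2,3)
  13 -> (1,4)
  14 -> (1,0)
distinct pairs in image: 15 / 15 needed
  → bijection onto A×B; projections well-typed.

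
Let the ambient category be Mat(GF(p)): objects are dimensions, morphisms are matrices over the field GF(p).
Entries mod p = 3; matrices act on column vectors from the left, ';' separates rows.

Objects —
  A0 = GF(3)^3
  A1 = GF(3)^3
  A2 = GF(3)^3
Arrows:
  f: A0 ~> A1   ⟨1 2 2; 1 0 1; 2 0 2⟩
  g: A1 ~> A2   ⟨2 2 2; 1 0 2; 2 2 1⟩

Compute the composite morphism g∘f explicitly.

  e0=⟨1,0,0⟩ f~>⟨1,1,2⟩ g~>⟨2,2,0⟩
  e1=⟨0,1,0⟩ f~>⟨2,0,0⟩ g~>⟨1,2,1⟩
  e2=⟨0,0,1⟩ f~>⟨2,1,2⟩ g~>⟨1,0,2⟩
⟦path⟧: ⟨2 1 1; 2 2 0; 0 1 2⟩

Answer: ⟨2 1 1; 2 2 0; 0 1 2⟩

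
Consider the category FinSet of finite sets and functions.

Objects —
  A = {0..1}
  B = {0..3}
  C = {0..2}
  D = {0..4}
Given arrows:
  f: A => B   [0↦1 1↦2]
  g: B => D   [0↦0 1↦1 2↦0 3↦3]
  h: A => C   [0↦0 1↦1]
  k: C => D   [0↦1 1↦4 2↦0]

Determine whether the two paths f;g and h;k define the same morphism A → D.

Path 1 = f;g:
  0 f=>1 g=>1
  1 f=>2 g=>0
  result₁ = [0↦1 1↦0]
Path 2 = h;k:
  0 h=>0 k=>1
  1 h=>1 k=>4
  result₂ = [0↦1 1↦4]
Equal? distinct morphisms ✗

Answer: DOES NOT COMMUTE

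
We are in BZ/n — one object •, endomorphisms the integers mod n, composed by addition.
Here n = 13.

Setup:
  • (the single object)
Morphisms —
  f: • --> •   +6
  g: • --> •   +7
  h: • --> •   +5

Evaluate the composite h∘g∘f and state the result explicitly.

  0 +6≡6 +7≡0 +5≡5  (mod 13)
result: +5

Answer: +5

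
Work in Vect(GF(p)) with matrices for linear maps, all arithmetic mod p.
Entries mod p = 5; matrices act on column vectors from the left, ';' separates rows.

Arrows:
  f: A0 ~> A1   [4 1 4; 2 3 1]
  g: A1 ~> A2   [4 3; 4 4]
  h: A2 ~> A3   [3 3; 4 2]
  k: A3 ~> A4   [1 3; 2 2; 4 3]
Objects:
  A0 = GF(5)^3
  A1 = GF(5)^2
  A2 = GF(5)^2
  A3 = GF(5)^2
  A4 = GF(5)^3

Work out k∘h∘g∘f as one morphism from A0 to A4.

Answer: [1 4 0; 3 2 1; 0 0 1]

Derivation:
  e0=⟨1,0,0⟩ f~>⟨4,2⟩ g~>⟨2,4⟩ h~>⟨3,1⟩ k~>⟨1,3,0⟩
  e1=⟨0,1,0⟩ f~>⟨1,3⟩ g~>⟨3,1⟩ h~>⟨2,4⟩ k~>⟨4,2,0⟩
  e2=⟨0,0,1⟩ f~>⟨4,1⟩ g~>⟨4,0⟩ h~>⟨2,1⟩ k~>⟨0,1,1⟩
composite: [1 4 0; 3 2 1; 0 0 1]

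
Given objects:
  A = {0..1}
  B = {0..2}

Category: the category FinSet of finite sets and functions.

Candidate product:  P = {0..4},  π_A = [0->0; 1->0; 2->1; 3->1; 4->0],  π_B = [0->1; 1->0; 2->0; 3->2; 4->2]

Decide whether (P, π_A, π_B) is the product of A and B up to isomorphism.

Answer: NOT A VALID PRODUCT — |P|=5 ≠ |A|·|B|=6

Trace:
|A|·|B| = 2·3 = 6;  |P| = 5
  → cardinalities differ; no bijection possible.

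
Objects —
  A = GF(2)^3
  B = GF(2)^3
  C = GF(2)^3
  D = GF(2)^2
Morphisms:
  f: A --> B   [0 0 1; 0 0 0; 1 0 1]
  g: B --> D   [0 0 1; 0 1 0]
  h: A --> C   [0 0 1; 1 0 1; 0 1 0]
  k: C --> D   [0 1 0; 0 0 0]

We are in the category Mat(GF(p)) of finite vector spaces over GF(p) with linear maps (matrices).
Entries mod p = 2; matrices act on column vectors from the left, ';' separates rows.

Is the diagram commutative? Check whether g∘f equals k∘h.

Along f;g (path 1):
  e0=[1,0,0] f-->[0,0,1] g-->[1,0]
  e1=[0,1,0] f-->[0,0,0] g-->[0,0]
  e2=[0,0,1] f-->[1,0,1] g-->[1,0]
  ⟦path⟧₁ = [1 0 1; 0 0 0]
Along h;k (path 2):
  e0=[1,0,0] h-->[0,1,0] k-->[1,0]
  e1=[0,1,0] h-->[0,0,1] k-->[0,0]
  e2=[0,0,1] h-->[1,1,0] k-->[1,0]
  ⟦path⟧₂ = [1 0 1; 0 0 0]
Equal? YES — commutes

Answer: COMMUTES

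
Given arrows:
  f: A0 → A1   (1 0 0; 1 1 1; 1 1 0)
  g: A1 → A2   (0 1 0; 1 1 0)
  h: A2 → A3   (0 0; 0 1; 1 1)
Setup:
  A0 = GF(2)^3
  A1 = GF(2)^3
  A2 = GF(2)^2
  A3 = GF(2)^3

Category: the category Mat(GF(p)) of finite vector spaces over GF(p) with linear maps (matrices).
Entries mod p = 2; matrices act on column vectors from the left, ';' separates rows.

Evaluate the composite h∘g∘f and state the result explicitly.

Answer: (0 0 0; 0 1 1; 1 0 0)

Trace:
  e0=[1,0,0] f→[1,1,1] g→[1,0] h→[0,0,1]
  e1=[0,1,0] f→[0,1,1] g→[1,1] h→[0,1,0]
  e2=[0,0,1] f→[0,1,0] g→[1,1] h→[0,1,0]
⟦path⟧: (0 0 0; 0 1 1; 1 0 0)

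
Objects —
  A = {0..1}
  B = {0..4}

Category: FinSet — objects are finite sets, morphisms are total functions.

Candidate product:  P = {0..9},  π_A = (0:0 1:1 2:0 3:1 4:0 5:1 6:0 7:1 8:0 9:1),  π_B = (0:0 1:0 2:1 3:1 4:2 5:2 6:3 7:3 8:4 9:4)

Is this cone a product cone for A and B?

|A|·|B| = 2·5 = 10;  |P| = 10
Check the pairing map k ↦ (π_A(k), π_B(k)):
  0 : (0,0)
  1 : (1,0)
  2 : (0,1)
  3 : (1,1)
  4 : (0,2)
  5 : (1,2)
  6 : (0,3)
  7 : (1,3)
  8 : (0,4)
  9 : (1,4)
distinct pairs in image: 10 / 10 needed
  → bijection onto A×B; projections well-typed.

Answer: VALID PRODUCT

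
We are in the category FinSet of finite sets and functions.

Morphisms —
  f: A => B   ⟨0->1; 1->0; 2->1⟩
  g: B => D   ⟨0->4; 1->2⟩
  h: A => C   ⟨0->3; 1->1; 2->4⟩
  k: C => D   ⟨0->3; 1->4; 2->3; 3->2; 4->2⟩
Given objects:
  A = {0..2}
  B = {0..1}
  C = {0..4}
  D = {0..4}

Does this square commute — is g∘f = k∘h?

Answer: COMMUTES

Trace:
Along f;g (path 1):
  0 f=>1 g=>2
  1 f=>0 g=>4
  2 f=>1 g=>2
  ⟦path⟧₁ = ⟨0->2; 1->4; 2->2⟩
Along h;k (path 2):
  0 h=>3 k=>2
  1 h=>1 k=>4
  2 h=>4 k=>2
  ⟦path⟧₂ = ⟨0->2; 1->4; 2->2⟩
Equal? same morphism ✓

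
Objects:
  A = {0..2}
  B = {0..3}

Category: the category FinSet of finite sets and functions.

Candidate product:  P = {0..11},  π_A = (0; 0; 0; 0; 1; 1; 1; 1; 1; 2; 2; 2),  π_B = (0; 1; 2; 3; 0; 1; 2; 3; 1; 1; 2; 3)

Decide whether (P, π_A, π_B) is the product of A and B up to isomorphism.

|A|·|B| = 3·4 = 12;  |P| = 12
Check the pairing map k ↦ (π_A(k), π_B(k)):
  0 : (0,0)
  1 : (0,1)
  2 : (0,2)
  3 : (0,3)
  4 : (1,0)
  5 : (1,1)
  6 : (1,2)
  7 : (1,3)
  8 : (1,1)  ✗ repeats pair of k=5
  9 : (2,1)
  10 : (2,2)
  11 : (2,3)
distinct pairs in image: 11 / 12 needed
  → (1,1) hit at k=5 and k=8

Answer: NOT A VALID PRODUCT — duplicate pair at indices 5,8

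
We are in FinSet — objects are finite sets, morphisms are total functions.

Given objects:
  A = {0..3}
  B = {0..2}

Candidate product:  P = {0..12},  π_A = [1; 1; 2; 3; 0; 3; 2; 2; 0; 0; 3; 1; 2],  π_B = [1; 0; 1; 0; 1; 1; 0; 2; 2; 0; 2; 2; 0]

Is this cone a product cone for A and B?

Answer: NOT A VALID PRODUCT — |P|=13 ≠ |A|·|B|=12

Derivation:
|A|·|B| = 4·3 = 12;  |P| = 13
  → cardinalities differ; no bijection possible.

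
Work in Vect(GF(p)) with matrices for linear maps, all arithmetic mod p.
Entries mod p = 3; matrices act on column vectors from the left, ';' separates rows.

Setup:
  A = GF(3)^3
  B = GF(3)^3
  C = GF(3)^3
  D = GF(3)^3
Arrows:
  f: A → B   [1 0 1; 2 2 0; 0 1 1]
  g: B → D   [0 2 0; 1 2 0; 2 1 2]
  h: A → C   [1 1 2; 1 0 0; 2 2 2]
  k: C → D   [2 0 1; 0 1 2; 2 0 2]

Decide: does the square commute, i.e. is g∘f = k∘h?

Answer: DOES NOT COMMUTE

Work:
Along f;g (path 1):
  e0=[1,0,0] f→[1,2,0] g→[1,2,1]
  e1=[0,1,0] f→[0,2,1] g→[1,1,1]
  e2=[0,0,1] f→[1,0,1] g→[0,1,1]
  ⟦path⟧₁ = [1 1 0; 2 1 1; 1 1 1]
Along h;k (path 2):
  e0=[1,0,0] h→[1,1,2] k→[1,2,0]
  e1=[0,1,0] h→[1,0,2] k→[1,1,0]
  e2=[0,0,1] h→[2,0,2] k→[0,1,2]
  ⟦path⟧₂ = [1 1 0; 2 1 1; 0 0 2]
Equal? NO — does not commute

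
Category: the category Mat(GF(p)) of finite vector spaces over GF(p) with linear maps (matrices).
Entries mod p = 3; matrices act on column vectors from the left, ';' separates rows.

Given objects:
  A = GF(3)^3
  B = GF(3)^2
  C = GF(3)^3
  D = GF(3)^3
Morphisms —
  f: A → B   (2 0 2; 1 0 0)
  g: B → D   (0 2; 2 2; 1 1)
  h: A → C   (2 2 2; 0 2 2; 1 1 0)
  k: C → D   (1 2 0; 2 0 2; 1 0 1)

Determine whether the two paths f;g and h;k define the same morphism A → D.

Path 1 = f;g:
  e0=(1,0,0) f→(2,1) g→(2,0,0)
  e1=(0,1,0) f→(0,0) g→(0,0,0)
  e2=(0,0,1) f→(2,0) g→(0,1,2)
  composite₁ = (2 0 0; 0 0 1; 0 0 2)
Path 2 = h;k:
  e0=(1,0,0) h→(2,0,1) k→(2,0,0)
  e1=(0,1,0) h→(2,2,1) k→(0,0,0)
  e2=(0,0,1) h→(2,2,0) k→(0,1,2)
  composite₂ = (2 0 0; 0 0 1; 0 0 2)
Equal? equal; square commutes

Answer: COMMUTES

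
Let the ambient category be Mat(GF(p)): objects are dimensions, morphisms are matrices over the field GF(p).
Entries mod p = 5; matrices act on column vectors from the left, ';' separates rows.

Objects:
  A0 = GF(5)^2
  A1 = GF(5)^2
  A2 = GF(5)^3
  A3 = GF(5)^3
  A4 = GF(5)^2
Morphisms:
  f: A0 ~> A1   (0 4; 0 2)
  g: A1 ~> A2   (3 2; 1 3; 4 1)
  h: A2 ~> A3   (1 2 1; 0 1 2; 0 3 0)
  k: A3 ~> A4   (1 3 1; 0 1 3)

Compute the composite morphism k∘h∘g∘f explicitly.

Answer: (0 2; 0 1)

Trace:
  e0=⟨1,0⟩ f~>⟨0,0⟩ g~>⟨0,0,0⟩ h~>⟨0,0,0⟩ k~>⟨0,0⟩
  e1=⟨0,1⟩ f~>⟨4,2⟩ g~>⟨1,0,3⟩ h~>⟨4,1,0⟩ k~>⟨2,1⟩
result: (0 2; 0 1)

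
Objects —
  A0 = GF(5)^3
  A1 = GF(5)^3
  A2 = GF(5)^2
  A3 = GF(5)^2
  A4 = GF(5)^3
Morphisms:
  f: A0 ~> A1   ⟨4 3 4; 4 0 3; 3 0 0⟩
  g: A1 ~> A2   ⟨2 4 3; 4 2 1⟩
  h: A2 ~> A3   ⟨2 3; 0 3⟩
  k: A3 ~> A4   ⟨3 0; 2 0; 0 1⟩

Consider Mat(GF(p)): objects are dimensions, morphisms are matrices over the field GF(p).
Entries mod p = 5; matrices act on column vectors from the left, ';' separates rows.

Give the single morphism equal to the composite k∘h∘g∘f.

  e0=[1,0,0] f~>[4,4,3] g~>[3,2] h~>[2,1] k~>[1,4,1]
  e1=[0,1,0] f~>[3,0,0] g~>[1,2] h~>[3,1] k~>[4,1,1]
  e2=[0,0,1] f~>[4,3,0] g~>[0,2] h~>[1,1] k~>[3,2,1]
⟦path⟧: ⟨1 4 3; 4 1 2; 1 1 1⟩

Answer: ⟨1 4 3; 4 1 2; 1 1 1⟩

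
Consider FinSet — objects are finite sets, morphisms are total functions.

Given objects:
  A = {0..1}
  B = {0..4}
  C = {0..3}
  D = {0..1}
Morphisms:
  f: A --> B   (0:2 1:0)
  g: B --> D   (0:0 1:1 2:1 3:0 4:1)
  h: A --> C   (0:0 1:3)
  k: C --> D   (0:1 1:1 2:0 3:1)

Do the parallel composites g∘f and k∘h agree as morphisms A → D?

1) trace f;g:
  0 f-->2 g-->1
  1 f-->0 g-->0
  result₁ = (0:1 1:0)
2) trace h;k:
  0 h-->0 k-->1
  1 h-->3 k-->1
  result₂ = (0:1 1:1)
Equal? distinct morphisms ✗

Answer: DOES NOT COMMUTE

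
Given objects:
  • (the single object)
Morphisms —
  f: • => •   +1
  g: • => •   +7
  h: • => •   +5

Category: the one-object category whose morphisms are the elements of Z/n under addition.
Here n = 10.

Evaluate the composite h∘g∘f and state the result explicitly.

  0 +1≡1 +7≡8 +5≡3  (mod 10)
result: +3

Answer: +3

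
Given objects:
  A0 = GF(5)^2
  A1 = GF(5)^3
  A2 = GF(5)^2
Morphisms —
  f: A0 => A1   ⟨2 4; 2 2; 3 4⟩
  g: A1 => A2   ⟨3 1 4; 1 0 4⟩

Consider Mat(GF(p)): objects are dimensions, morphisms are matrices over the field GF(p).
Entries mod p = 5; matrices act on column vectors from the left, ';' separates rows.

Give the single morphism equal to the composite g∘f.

Answer: ⟨0 0; 4 0⟩

Work:
  e0=(1,0) f=>(2,2,3) g=>(0,4)
  e1=(0,1) f=>(4,2,4) g=>(0,0)
⟦path⟧: ⟨0 0; 4 0⟩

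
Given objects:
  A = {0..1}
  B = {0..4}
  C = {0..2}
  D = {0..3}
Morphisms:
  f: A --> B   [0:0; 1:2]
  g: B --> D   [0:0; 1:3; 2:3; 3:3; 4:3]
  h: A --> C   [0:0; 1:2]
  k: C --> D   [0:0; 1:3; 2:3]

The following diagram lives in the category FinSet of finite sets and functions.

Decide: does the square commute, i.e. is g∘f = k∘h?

Answer: COMMUTES

Trace:
Along f;g (path 1):
  0 f-->0 g-->0
  1 f-->2 g-->3
  composite₁ = [0:0; 1:3]
Along h;k (path 2):
  0 h-->0 k-->0
  1 h-->2 k-->3
  composite₂ = [0:0; 1:3]
Equal? same morphism ✓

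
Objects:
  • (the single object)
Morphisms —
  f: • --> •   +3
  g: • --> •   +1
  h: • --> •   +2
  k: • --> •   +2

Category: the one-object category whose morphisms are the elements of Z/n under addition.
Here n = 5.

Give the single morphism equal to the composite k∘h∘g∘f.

Answer: +3

Trace:
  0 +3≡3 +1≡4 +2≡1 +2≡3  (mod 5)
composite: +3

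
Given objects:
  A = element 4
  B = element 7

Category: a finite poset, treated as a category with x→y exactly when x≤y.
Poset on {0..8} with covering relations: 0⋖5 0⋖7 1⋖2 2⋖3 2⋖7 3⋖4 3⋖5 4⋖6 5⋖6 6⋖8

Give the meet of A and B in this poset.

Answer: A∧B = 2

Derivation:
Lower bounds of A=4 and B=7: {1,2}
  1 ≤ 2
  2 ≤ 2
glb = 2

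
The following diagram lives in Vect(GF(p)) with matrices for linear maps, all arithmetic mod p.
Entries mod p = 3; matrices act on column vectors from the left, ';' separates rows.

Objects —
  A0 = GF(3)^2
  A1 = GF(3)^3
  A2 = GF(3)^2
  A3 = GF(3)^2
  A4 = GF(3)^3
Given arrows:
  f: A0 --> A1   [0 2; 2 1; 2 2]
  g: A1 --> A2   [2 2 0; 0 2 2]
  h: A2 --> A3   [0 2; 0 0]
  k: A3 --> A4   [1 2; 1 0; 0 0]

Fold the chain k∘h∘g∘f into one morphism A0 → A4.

  e0=⟨1,0⟩ f-->⟨0,2,2⟩ g-->⟨1,2⟩ h-->⟨1,0⟩ k-->⟨1,1,0⟩
  e1=⟨0,1⟩ f-->⟨2,1,2⟩ g-->⟨0,0⟩ h-->⟨0,0⟩ k-->⟨0,0,0⟩
result: [1 0; 1 0; 0 0]

Answer: [1 0; 1 0; 0 0]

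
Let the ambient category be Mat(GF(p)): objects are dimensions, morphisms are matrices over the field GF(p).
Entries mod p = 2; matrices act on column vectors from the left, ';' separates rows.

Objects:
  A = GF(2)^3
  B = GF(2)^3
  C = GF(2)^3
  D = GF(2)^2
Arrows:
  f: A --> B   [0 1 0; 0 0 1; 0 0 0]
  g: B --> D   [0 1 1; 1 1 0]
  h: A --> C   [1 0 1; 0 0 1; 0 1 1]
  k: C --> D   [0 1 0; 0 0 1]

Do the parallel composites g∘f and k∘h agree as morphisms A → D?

1) trace f;g:
  e0=⟨1,0,0⟩ f-->⟨0,0,0⟩ g-->⟨0,0⟩
  e1=⟨0,1,0⟩ f-->⟨1,0,0⟩ g-->⟨0,1⟩
  e2=⟨0,0,1⟩ f-->⟨0,1,0⟩ g-->⟨1,1⟩
  composite₁ = [0 0 1; 0 1 1]
2) trace h;k:
  e0=⟨1,0,0⟩ h-->⟨1,0,0⟩ k-->⟨0,0⟩
  e1=⟨0,1,0⟩ h-->⟨0,0,1⟩ k-->⟨0,1⟩
  e2=⟨0,0,1⟩ h-->⟨1,1,1⟩ k-->⟨1,1⟩
  composite₂ = [0 0 1; 0 1 1]
Equal? same morphism ✓

Answer: COMMUTES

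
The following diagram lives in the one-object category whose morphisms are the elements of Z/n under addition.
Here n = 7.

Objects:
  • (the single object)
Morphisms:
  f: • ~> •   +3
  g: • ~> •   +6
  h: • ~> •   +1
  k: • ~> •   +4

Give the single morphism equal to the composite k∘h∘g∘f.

Answer: +0

Trace:
  0 +3≡3 +6≡2 +1≡3 +4≡0  (mod 7)
composite: +0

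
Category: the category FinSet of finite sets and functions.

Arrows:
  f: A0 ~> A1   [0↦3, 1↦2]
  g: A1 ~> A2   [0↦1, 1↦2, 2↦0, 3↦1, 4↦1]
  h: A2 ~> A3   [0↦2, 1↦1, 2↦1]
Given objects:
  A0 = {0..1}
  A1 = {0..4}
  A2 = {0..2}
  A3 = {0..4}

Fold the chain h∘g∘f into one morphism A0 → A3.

  0 f~>3 g~>1 h~>1
  1 f~>2 g~>0 h~>2
⟦path⟧: [0↦1, 1↦2]

Answer: [0↦1, 1↦2]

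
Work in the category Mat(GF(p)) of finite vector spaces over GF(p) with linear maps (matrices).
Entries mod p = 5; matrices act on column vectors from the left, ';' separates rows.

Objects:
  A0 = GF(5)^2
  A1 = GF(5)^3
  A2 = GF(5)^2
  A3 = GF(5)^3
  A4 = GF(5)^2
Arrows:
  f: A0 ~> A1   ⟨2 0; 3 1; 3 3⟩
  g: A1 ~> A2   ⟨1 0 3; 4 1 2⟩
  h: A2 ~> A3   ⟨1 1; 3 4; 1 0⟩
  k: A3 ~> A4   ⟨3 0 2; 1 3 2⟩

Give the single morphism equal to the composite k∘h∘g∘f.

Answer: ⟨1 1; 3 4⟩

Trace:
  e0=[1,0] f~>[2,3,3] g~>[1,2] h~>[3,1,1] k~>[1,3]
  e1=[0,1] f~>[0,1,3] g~>[4,2] h~>[1,0,4] k~>[1,4]
result: ⟨1 1; 3 4⟩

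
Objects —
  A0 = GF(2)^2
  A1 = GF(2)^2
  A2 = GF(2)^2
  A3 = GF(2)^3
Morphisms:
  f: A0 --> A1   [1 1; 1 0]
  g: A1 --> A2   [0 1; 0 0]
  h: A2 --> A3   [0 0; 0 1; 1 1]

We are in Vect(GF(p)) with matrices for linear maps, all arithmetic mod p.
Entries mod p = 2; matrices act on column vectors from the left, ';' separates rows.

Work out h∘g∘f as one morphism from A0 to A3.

Answer: [0 0; 0 0; 1 0]

Trace:
  e0=(1,0) f-->(1,1) g-->(1,0) h-->(0,0,1)
  e1=(0,1) f-->(1,0) g-->(0,0) h-->(0,0,0)
result: [0 0; 0 0; 1 0]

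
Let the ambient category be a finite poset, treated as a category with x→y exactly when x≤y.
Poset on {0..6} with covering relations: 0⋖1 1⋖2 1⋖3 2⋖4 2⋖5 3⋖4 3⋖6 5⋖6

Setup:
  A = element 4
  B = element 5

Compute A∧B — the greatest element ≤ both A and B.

Common predecessors of 4,5: {0,1,2}
  0 <= 2
  1 <= 2
  2 <= 2
glb = 2

Answer: A∧B = 2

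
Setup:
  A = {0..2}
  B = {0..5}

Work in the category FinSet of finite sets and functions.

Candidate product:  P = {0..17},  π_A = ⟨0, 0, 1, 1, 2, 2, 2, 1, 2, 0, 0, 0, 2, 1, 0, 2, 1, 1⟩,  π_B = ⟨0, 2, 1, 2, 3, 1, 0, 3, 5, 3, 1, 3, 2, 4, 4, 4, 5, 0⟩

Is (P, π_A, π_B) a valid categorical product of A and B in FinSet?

Answer: NOT A VALID PRODUCT — duplicate pair at indices 9,11

Trace:
|A|·|B| = 3·6 = 18;  |P| = 18
Check the pairing map k ↦ (π_A(k), π_B(k)):
  0 -> (0,0)
  1 -> (0,2)
  2 -> (1,1)
  3 -> (1,2)
  4 -> (2,3)
  5 -> (2,1)
  6 -> (2,0)
  7 -> (1,3)
  8 -> (2,5)
  9 -> (0,3)
  10 -> (0,1)
  11 -> (0,3)  ✗ repeats pair of k=9
  12 -> (2,2)
  13 -> (1,4)
  14 -> (0,4)
  15 -> (2,4)
  16 -> (1,5)
  17 -> (1,0)
distinct pairs in image: 17 / 18 needed
  → (0,3) hit at k=9 and k=11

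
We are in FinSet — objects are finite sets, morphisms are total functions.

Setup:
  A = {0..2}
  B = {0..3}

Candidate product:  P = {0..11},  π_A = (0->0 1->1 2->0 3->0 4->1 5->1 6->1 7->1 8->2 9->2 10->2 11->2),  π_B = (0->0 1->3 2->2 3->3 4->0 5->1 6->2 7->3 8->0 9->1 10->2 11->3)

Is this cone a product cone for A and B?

|A|·|B| = 3·4 = 12;  |P| = 12
Check the pairing map k ↦ (π_A(k), π_B(k)):
  0 -> (0,0)
  1 -> (1,3)
  2 -> (0,2)
  3 -> (0,3)
  4 -> (1,0)
  5 -> (1,1)
  6 -> (1,2)
  7 -> (1,3)  ✗ repeats pair of k=1
  8 -> (2,0)
  9 -> (2,1)
  10 -> (2,2)
  11 -> (2,3)
distinct pairs in image: 11 / 12 needed
  → (1,3) hit at k=1 and k=7

Answer: NOT A VALID PRODUCT — duplicate pair at indices 7,1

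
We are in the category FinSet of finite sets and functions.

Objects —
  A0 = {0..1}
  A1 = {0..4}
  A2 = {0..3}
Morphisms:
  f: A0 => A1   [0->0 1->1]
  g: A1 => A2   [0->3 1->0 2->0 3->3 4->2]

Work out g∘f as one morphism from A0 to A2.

  0 f=>0 g=>3
  1 f=>1 g=>0
composite: [0->3 1->0]

Answer: [0->3 1->0]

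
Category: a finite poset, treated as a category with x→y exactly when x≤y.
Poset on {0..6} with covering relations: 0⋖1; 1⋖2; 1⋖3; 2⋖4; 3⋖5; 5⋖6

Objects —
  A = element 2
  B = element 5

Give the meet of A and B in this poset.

Answer: A∧B = 1

Derivation:
Lower bounds of A=2 and B=5: {0,1}
  0 ≤ 1
  1 ≤ 1
glb = 1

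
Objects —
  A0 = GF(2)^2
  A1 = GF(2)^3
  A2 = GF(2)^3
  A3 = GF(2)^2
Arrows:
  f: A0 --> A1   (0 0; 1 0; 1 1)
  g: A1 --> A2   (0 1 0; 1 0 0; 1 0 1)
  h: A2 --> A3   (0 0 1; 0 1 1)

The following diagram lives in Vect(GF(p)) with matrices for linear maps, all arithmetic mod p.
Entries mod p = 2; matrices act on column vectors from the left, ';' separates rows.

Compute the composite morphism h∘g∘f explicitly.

Answer: (1 1; 1 1)

Derivation:
  e0=[1,0] f-->[0,1,1] g-->[1,0,1] h-->[1,1]
  e1=[0,1] f-->[0,0,1] g-->[0,0,1] h-->[1,1]
result: (1 1; 1 1)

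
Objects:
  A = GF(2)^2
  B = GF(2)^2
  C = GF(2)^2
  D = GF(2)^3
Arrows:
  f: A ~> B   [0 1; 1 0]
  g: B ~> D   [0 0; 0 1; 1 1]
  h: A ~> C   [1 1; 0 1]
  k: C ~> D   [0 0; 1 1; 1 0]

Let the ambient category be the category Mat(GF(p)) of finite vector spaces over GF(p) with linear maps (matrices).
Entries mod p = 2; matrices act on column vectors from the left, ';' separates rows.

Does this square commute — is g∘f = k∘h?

Answer: COMMUTES

Derivation:
Path 1 = f;g:
  e0=(1,0) f~>(0,1) g~>(0,1,1)
  e1=(0,1) f~>(1,0) g~>(0,0,1)
  ⟦path⟧₁ = [0 0; 1 0; 1 1]
Path 2 = h;k:
  e0=(1,0) h~>(1,0) k~>(0,1,1)
  e1=(0,1) h~>(1,1) k~>(0,0,1)
  ⟦path⟧₂ = [0 0; 1 0; 1 1]
Equal? same morphism ✓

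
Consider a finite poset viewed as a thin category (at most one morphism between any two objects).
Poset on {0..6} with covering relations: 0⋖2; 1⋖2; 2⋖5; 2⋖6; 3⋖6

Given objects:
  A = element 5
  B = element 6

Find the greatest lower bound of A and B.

Common predecessors of 5,6: {0,1,2}
  0 ≤ 2
  1 ≤ 2
  2 ≤ 2
glb = 2

Answer: A∧B = 2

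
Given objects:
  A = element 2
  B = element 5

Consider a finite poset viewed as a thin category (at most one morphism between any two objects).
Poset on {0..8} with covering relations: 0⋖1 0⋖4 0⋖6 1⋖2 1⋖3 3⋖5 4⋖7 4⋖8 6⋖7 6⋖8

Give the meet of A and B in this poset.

{x : x≤A ∧ x≤B} = {0,1}  (A=2, B=5)
  0 ≤ 1
  1 ≤ 1
glb = 1

Answer: A∧B = 1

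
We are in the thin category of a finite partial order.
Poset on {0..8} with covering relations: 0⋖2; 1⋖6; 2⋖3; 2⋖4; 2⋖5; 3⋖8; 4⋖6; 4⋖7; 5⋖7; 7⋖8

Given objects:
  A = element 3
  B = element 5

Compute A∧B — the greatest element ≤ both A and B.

Answer: A∧B = 2

Derivation:
Lower bounds of A=3 and B=5: {0,2}
  0 ≤ 2
  2 ≤ 2
glb = 2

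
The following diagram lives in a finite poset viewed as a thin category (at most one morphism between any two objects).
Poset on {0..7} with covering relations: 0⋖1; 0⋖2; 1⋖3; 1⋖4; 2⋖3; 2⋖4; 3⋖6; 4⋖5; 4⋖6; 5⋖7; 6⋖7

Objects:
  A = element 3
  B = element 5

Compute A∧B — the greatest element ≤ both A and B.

Common predecessors of 3,5: {0,1,2}
  maximal lower bounds 1 and 2 are incomparable: neither 1≤2 nor 2≤1
→ no greatest lower bound exists

Answer: NO MEET EXISTS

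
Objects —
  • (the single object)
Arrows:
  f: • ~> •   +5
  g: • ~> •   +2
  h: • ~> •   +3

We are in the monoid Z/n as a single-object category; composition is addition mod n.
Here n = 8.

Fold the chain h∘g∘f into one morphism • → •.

Answer: +2

Trace:
  0 +5≡5 +2≡7 +3≡2  (mod 8)
composite: +2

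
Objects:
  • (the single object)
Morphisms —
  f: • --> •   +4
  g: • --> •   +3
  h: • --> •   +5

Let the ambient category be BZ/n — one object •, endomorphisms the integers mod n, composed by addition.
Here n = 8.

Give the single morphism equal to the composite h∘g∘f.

  0 +4≡4 +3≡7 +5≡4  (mod 8)
composite: +4

Answer: +4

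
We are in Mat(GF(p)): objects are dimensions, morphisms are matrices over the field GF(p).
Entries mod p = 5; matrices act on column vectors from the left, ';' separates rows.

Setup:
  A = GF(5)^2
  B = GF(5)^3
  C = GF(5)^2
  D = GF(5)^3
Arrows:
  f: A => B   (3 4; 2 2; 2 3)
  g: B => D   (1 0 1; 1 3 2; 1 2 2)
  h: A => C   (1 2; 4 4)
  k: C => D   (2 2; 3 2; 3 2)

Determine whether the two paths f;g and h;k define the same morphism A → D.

Path 1 = f;g:
  e0=[1,0] f=>[3,2,2] g=>[0,3,1]
  e1=[0,1] f=>[4,2,3] g=>[2,1,4]
  composite₁ = (0 2; 3 1; 1 4)
Path 2 = h;k:
  e0=[1,0] h=>[1,4] k=>[0,1,1]
  e1=[0,1] h=>[2,4] k=>[2,4,4]
  composite₂ = (0 2; 1 4; 1 4)
Equal? differ; not commutative

Answer: DOES NOT COMMUTE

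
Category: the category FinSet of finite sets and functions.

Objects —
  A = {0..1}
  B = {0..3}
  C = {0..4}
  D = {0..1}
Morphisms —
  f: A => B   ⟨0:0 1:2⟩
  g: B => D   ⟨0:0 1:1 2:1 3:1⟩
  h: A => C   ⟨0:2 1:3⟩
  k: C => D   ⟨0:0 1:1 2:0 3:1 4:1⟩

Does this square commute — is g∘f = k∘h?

Path 1 = f;g:
  0 f=>0 g=>0
  1 f=>2 g=>1
  composite₁ = ⟨0:0 1:1⟩
Path 2 = h;k:
  0 h=>2 k=>0
  1 h=>3 k=>1
  composite₂ = ⟨0:0 1:1⟩
Equal? equal; square commutes

Answer: COMMUTES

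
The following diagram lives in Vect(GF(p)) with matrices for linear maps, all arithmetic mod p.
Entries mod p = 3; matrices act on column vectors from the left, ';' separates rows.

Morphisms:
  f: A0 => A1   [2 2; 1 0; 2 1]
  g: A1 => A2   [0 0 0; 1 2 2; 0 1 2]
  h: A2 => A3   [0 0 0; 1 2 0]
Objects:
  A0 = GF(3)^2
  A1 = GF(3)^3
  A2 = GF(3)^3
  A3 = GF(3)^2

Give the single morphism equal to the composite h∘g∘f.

Answer: [0 0; 1 2]

Trace:
  e0=(1,0) f=>(2,1,2) g=>(0,2,2) h=>(0,1)
  e1=(0,1) f=>(2,0,1) g=>(0,1,2) h=>(0,2)
composite: [0 0; 1 2]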